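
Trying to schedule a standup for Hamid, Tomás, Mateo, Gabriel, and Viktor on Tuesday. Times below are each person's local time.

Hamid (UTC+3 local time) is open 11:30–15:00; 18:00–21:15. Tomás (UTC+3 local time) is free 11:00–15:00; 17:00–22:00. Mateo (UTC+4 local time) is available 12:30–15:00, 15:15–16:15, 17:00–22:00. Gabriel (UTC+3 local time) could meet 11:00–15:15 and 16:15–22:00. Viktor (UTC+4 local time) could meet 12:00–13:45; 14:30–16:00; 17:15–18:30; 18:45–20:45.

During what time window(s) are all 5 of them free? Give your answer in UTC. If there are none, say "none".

Hamid in UTC: 08:30-12:00, 15:00-18:15 (subtract 3h to convert from UTC+3).
Tomás in UTC: 08:00-12:00, 14:00-19:00 (subtract 3h to convert from UTC+3).
Mateo in UTC: 08:30-11:00, 11:15-12:15, 13:00-18:00 (subtract 4h to convert from UTC+4).
Gabriel in UTC: 08:00-12:15, 13:15-19:00 (subtract 3h to convert from UTC+3).
Viktor in UTC: 08:00-09:45, 10:30-12:00, 13:15-14:30, 14:45-16:45 (subtract 4h to convert from UTC+4).
Hamid ∩ Tomás: 08:30-12:00, 15:00-18:15.
Hamid ∩ Tomás ∩ Mateo: 08:30-11:00, 11:15-12:00, 15:00-18:00.
Hamid ∩ Tomás ∩ Mateo ∩ Gabriel: 08:30-11:00, 11:15-12:00, 15:00-18:00.
Hamid ∩ Tomás ∩ Mateo ∩ Gabriel ∩ Viktor: 08:30-09:45, 10:30-11:00, 11:15-12:00, 15:00-16:45.
Those are the intersection windows.

08:30-09:45, 10:30-11:00, 11:15-12:00, 15:00-16:45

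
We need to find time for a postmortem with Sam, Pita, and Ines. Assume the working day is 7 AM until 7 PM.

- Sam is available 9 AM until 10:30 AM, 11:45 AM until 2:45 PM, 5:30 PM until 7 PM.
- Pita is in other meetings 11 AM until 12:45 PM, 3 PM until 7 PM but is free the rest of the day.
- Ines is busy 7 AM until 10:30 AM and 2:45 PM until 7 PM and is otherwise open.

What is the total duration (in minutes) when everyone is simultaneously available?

120

Sam free: 09:00-10:30, 11:45-14:45, 17:30-19:00.
Pita free: 07:00-11:00, 12:45-15:00 (invert busy blocks within the working day).
Ines free: 10:30-14:45 (invert busy blocks within the working day).
Sam ∩ Pita: 09:00-10:30, 12:45-14:45.
Sam ∩ Pita ∩ Ines: 12:45-14:45.
That's a single block of 120 minutes.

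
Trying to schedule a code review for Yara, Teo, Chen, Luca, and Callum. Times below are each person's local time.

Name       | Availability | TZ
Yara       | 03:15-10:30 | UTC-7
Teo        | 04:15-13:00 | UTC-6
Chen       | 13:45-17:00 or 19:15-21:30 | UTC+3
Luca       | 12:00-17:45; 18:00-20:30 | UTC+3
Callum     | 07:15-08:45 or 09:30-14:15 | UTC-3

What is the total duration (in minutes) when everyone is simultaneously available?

210

Yara in UTC: 10:15-17:30 (add 7h to convert from UTC-7).
Teo in UTC: 10:15-19:00 (add 6h to convert from UTC-6).
Chen in UTC: 10:45-14:00, 16:15-18:30 (subtract 3h to convert from UTC+3).
Luca in UTC: 09:00-14:45, 15:00-17:30 (subtract 3h to convert from UTC+3).
Callum in UTC: 10:15-11:45, 12:30-17:15 (add 3h to convert from UTC-3).
Yara ∩ Teo: 10:15-17:30.
Yara ∩ Teo ∩ Chen: 10:45-14:00, 16:15-17:30.
Yara ∩ Teo ∩ Chen ∩ Luca: 10:45-14:00, 16:15-17:30.
Yara ∩ Teo ∩ Chen ∩ Luca ∩ Callum: 10:45-11:45, 12:30-14:00, 16:15-17:15.
Those are the intersection windows.
Summing the common windows: 60 + 90 + 60 = 210 minutes.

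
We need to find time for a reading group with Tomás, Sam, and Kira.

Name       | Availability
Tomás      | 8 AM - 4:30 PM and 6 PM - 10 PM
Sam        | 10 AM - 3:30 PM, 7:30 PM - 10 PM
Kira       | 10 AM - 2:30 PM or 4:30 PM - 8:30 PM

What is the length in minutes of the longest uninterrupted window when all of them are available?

270

Tomás ∩ Sam: 10:00-15:30, 19:30-22:00.
Tomás ∩ Sam ∩ Kira: 10:00-14:30, 19:30-20:30.
The longest is 10:00-14:30 at 270 minutes.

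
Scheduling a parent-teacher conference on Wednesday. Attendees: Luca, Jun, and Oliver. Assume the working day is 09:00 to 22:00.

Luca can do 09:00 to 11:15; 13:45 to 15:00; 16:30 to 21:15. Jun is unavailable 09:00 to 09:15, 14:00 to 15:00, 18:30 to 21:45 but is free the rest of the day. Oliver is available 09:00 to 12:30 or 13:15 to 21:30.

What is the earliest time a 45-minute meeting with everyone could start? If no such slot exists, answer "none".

09:15

Luca free: 09:00-11:15, 13:45-15:00, 16:30-21:15.
Jun free: 09:15-14:00, 15:00-18:30, 21:45-22:00 (invert busy blocks within the working day).
Oliver free: 09:00-12:30, 13:15-21:30.
Luca ∩ Jun: 09:15-11:15, 13:45-14:00, 16:30-18:30.
Luca ∩ Jun ∩ Oliver: 09:15-11:15, 13:45-14:00, 16:30-18:30.
The first common window of at least 45 minutes is 09:15-11:15, so the earliest start is 09:15.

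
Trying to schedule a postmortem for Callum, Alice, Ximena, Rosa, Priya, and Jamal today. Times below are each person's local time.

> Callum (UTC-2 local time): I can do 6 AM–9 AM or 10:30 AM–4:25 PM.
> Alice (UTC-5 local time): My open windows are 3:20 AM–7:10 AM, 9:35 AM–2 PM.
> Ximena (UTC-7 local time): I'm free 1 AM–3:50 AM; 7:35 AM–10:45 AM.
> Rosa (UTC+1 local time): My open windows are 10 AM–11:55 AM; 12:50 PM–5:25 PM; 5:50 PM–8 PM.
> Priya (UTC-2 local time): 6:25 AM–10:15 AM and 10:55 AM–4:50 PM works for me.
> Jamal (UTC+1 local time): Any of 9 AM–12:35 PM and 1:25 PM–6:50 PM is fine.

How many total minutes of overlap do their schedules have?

275

Callum in UTC: 08:00-11:00, 12:30-18:25 (add 2h to convert from UTC-2).
Alice in UTC: 08:20-12:10, 14:35-19:00 (add 5h to convert from UTC-5).
Ximena in UTC: 08:00-10:50, 14:35-17:45 (add 7h to convert from UTC-7).
Rosa in UTC: 09:00-10:55, 11:50-16:25, 16:50-19:00 (subtract 1h to convert from UTC+1).
Priya in UTC: 08:25-12:15, 12:55-18:50 (add 2h to convert from UTC-2).
Jamal in UTC: 08:00-11:35, 12:25-17:50 (subtract 1h to convert from UTC+1).
Callum ∩ Alice: 08:20-11:00, 14:35-18:25.
Callum ∩ Alice ∩ Ximena: 08:20-10:50, 14:35-17:45.
Callum ∩ Alice ∩ Ximena ∩ Rosa: 09:00-10:50, 14:35-16:25, 16:50-17:45.
Callum ∩ Alice ∩ Ximena ∩ Rosa ∩ Priya: 09:00-10:50, 14:35-16:25, 16:50-17:45.
Callum ∩ Alice ∩ Ximena ∩ Rosa ∩ Priya ∩ Jamal: 09:00-10:50, 14:35-16:25, 16:50-17:45.
So the common availability across everyone is 09:00-10:50, 14:35-16:25, 16:50-17:45.
Summing the common windows: 110 + 110 + 55 = 275 minutes.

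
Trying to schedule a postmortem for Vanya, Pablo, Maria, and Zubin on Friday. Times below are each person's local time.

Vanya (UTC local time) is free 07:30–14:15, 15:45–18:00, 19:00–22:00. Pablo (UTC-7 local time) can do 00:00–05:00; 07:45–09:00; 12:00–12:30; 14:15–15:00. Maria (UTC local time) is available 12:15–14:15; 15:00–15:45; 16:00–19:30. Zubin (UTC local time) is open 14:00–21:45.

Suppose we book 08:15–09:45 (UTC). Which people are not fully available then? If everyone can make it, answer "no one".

Vanya in UTC: 07:30-14:15, 15:45-18:00, 19:00-22:00.
Pablo in UTC: 07:00-12:00, 14:45-16:00, 19:00-19:30, 21:15-22:00 (add 7h to convert from UTC-7).
Maria in UTC: 12:15-14:15, 15:00-15:45, 16:00-19:30.
Zubin in UTC: 14:00-21:45.
Vanya: free for 08:15-09:45. Pablo: free for 08:15-09:45. Maria: not fully free for 08:15-09:45. Zubin: not fully free for 08:15-09:45.

Maria, Zubin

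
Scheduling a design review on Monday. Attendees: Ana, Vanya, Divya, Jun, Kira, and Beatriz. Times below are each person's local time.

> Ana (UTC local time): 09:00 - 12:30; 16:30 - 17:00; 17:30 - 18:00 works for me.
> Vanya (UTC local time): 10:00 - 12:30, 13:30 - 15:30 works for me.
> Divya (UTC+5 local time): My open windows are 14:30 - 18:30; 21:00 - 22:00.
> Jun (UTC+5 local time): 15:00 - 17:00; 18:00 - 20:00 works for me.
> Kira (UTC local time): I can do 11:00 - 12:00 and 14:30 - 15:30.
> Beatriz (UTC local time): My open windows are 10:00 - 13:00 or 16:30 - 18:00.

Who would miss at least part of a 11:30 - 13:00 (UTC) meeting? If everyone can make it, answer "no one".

Ana, Jun, Kira, Vanya

Ana in UTC: 09:00-12:30, 16:30-17:00, 17:30-18:00.
Vanya in UTC: 10:00-12:30, 13:30-15:30.
Divya in UTC: 09:30-13:30, 16:00-17:00 (subtract 5h to convert from UTC+5).
Jun in UTC: 10:00-12:00, 13:00-15:00 (subtract 5h to convert from UTC+5).
Kira in UTC: 11:00-12:00, 14:30-15:30.
Beatriz in UTC: 10:00-13:00, 16:30-18:00.
Ana: not fully free for 11:30-13:00. Vanya: not fully free for 11:30-13:00. Divya: free for 11:30-13:00. Jun: not fully free for 11:30-13:00. Kira: not fully free for 11:30-13:00. Beatriz: free for 11:30-13:00.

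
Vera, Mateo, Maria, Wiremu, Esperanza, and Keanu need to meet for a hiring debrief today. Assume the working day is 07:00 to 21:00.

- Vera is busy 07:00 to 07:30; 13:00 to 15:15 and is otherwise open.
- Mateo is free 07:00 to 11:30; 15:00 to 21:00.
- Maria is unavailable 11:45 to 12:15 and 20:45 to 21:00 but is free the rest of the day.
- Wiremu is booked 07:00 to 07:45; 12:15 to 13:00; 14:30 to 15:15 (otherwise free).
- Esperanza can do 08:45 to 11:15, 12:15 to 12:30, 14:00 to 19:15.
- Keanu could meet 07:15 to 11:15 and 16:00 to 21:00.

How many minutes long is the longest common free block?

195

Vera free: 07:30-13:00, 15:15-21:00 (invert busy blocks within the working day).
Mateo free: 07:00-11:30, 15:00-21:00.
Maria free: 07:00-11:45, 12:15-20:45 (invert busy blocks within the working day).
Wiremu free: 07:45-12:15, 13:00-14:30, 15:15-21:00 (invert busy blocks within the working day).
Esperanza free: 08:45-11:15, 12:15-12:30, 14:00-19:15.
Keanu free: 07:15-11:15, 16:00-21:00.
Vera ∩ Mateo: 07:30-11:30, 15:15-21:00.
Vera ∩ Mateo ∩ Maria: 07:30-11:30, 15:15-20:45.
Vera ∩ Mateo ∩ Maria ∩ Wiremu: 07:45-11:30, 15:15-20:45.
Vera ∩ Mateo ∩ Maria ∩ Wiremu ∩ Esperanza: 08:45-11:15, 15:15-19:15.
Vera ∩ Mateo ∩ Maria ∩ Wiremu ∩ Esperanza ∩ Keanu: 08:45-11:15, 16:00-19:15.
The longest is 16:00-19:15 at 195 minutes.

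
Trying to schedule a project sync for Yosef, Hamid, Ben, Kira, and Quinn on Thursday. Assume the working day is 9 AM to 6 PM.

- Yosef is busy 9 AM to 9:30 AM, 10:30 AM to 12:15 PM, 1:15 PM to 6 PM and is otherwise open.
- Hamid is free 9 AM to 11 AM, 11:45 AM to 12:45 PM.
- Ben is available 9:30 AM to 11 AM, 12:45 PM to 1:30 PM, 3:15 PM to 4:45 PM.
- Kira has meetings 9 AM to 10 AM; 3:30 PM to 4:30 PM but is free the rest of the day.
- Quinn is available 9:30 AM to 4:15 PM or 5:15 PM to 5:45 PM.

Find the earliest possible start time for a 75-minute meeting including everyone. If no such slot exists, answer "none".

Yosef free: 09:30-10:30, 12:15-13:15 (invert busy blocks within the working day).
Hamid free: 09:00-11:00, 11:45-12:45.
Ben free: 09:30-11:00, 12:45-13:30, 15:15-16:45.
Kira free: 10:00-15:30, 16:30-18:00 (invert busy blocks within the working day).
Quinn free: 09:30-16:15, 17:15-17:45.
Yosef ∩ Hamid: 09:30-10:30, 12:15-12:45.
Yosef ∩ Hamid ∩ Ben: 09:30-10:30.
Yosef ∩ Hamid ∩ Ben ∩ Kira: 10:00-10:30.
Yosef ∩ Hamid ∩ Ben ∩ Kira ∩ Quinn: 10:00-10:30.
No common window is at least 75 minutes long.

none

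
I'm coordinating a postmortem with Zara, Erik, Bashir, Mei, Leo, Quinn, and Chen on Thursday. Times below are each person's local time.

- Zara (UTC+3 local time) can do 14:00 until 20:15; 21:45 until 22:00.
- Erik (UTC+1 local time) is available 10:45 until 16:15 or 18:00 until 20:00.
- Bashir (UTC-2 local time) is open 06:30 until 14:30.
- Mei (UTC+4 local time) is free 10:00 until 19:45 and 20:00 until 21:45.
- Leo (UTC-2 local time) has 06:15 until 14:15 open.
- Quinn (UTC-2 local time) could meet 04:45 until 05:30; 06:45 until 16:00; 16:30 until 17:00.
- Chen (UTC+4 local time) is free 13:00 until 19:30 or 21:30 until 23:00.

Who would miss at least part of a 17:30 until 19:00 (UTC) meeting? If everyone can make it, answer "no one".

Zara in UTC: 11:00-17:15, 18:45-19:00 (subtract 3h to convert from UTC+3).
Erik in UTC: 09:45-15:15, 17:00-19:00 (subtract 1h to convert from UTC+1).
Bashir in UTC: 08:30-16:30 (add 2h to convert from UTC-2).
Mei in UTC: 06:00-15:45, 16:00-17:45 (subtract 4h to convert from UTC+4).
Leo in UTC: 08:15-16:15 (add 2h to convert from UTC-2).
Quinn in UTC: 06:45-07:30, 08:45-18:00, 18:30-19:00 (add 2h to convert from UTC-2).
Chen in UTC: 09:00-15:30, 17:30-19:00 (subtract 4h to convert from UTC+4).
Zara: not fully free for 17:30-19:00. Erik: free for 17:30-19:00. Bashir: not fully free for 17:30-19:00. Mei: not fully free for 17:30-19:00. Leo: not fully free for 17:30-19:00. Quinn: not fully free for 17:30-19:00. Chen: free for 17:30-19:00.

Bashir, Leo, Mei, Quinn, Zara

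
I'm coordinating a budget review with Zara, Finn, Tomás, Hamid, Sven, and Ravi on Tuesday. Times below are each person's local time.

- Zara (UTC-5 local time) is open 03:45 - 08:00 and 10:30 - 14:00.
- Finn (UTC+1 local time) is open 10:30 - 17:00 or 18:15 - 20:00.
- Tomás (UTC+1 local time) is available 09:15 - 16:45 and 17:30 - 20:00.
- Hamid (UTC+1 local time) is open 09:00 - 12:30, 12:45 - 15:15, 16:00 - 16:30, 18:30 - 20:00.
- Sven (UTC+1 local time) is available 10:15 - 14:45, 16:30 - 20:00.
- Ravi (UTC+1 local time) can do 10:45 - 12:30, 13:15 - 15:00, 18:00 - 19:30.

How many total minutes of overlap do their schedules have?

210

Zara in UTC: 08:45-13:00, 15:30-19:00 (add 5h to convert from UTC-5).
Finn in UTC: 09:30-16:00, 17:15-19:00 (subtract 1h to convert from UTC+1).
Tomás in UTC: 08:15-15:45, 16:30-19:00 (subtract 1h to convert from UTC+1).
Hamid in UTC: 08:00-11:30, 11:45-14:15, 15:00-15:30, 17:30-19:00 (subtract 1h to convert from UTC+1).
Sven in UTC: 09:15-13:45, 15:30-19:00 (subtract 1h to convert from UTC+1).
Ravi in UTC: 09:45-11:30, 12:15-14:00, 17:00-18:30 (subtract 1h to convert from UTC+1).
Zara ∩ Finn: 09:30-13:00, 15:30-16:00, 17:15-19:00.
Zara ∩ Finn ∩ Tomás: 09:30-13:00, 15:30-15:45, 17:15-19:00.
Zara ∩ Finn ∩ Tomás ∩ Hamid: 09:30-11:30, 11:45-13:00, 17:30-19:00.
Zara ∩ Finn ∩ Tomás ∩ Hamid ∩ Sven: 09:30-11:30, 11:45-13:00, 17:30-19:00.
Zara ∩ Finn ∩ Tomás ∩ Hamid ∩ Sven ∩ Ravi: 09:45-11:30, 12:15-13:00, 17:30-18:30.
Those are the intersection windows.
Summing the common windows: 105 + 45 + 60 = 210 minutes.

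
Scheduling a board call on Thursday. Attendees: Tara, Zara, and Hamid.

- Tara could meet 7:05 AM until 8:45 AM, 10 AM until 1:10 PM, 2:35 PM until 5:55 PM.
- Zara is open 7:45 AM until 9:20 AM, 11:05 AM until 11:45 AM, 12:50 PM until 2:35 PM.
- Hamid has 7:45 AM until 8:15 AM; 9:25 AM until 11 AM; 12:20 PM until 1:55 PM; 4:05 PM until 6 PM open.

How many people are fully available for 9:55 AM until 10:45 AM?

1

Hamid can make the full 09:55-10:45 slot — that's 1.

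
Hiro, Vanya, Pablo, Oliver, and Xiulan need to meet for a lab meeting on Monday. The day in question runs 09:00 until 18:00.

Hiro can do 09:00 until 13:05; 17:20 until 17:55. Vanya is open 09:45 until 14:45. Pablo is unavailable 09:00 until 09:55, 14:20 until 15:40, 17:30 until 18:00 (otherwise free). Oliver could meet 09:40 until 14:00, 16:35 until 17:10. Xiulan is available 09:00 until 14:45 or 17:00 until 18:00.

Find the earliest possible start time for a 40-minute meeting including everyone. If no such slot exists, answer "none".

09:55

Hiro free: 09:00-13:05, 17:20-17:55.
Vanya free: 09:45-14:45.
Pablo free: 09:55-14:20, 15:40-17:30 (invert busy blocks within the working day).
Oliver free: 09:40-14:00, 16:35-17:10.
Xiulan free: 09:00-14:45, 17:00-18:00.
Hiro ∩ Vanya: 09:45-13:05.
Hiro ∩ Vanya ∩ Pablo: 09:55-13:05.
Hiro ∩ Vanya ∩ Pablo ∩ Oliver: 09:55-13:05.
Hiro ∩ Vanya ∩ Pablo ∩ Oliver ∩ Xiulan: 09:55-13:05.
The first common window of at least 40 minutes is 09:55-13:05, so the earliest start is 09:55.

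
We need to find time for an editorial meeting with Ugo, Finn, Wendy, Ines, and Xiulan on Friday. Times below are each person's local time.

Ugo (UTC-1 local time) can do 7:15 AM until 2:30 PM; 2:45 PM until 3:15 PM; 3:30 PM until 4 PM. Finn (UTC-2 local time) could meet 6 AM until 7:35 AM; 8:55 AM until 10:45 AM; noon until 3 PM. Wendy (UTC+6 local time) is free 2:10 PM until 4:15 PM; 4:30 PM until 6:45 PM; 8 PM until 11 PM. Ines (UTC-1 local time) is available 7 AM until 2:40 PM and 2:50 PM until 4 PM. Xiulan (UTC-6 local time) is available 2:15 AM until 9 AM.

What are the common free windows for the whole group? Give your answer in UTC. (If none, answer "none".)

08:15-09:35, 10:55-12:45, 14:00-15:00

Ugo in UTC: 08:15-15:30, 15:45-16:15, 16:30-17:00 (add 1h to convert from UTC-1).
Finn in UTC: 08:00-09:35, 10:55-12:45, 14:00-17:00 (add 2h to convert from UTC-2).
Wendy in UTC: 08:10-10:15, 10:30-12:45, 14:00-17:00 (subtract 6h to convert from UTC+6).
Ines in UTC: 08:00-15:40, 15:50-17:00 (add 1h to convert from UTC-1).
Xiulan in UTC: 08:15-15:00 (add 6h to convert from UTC-6).
Ugo ∩ Finn: 08:15-09:35, 10:55-12:45, 14:00-15:30, 15:45-16:15, 16:30-17:00.
Ugo ∩ Finn ∩ Wendy: 08:15-09:35, 10:55-12:45, 14:00-15:30, 15:45-16:15, 16:30-17:00.
Ugo ∩ Finn ∩ Wendy ∩ Ines: 08:15-09:35, 10:55-12:45, 14:00-15:30, 15:50-16:15, 16:30-17:00.
Ugo ∩ Finn ∩ Wendy ∩ Ines ∩ Xiulan: 08:15-09:35, 10:55-12:45, 14:00-15:00.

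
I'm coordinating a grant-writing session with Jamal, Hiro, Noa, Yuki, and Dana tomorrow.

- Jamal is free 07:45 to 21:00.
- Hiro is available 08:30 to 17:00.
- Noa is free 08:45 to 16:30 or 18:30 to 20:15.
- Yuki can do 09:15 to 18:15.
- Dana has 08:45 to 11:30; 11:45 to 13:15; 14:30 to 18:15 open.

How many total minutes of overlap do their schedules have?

345

Jamal ∩ Hiro: 08:30-17:00.
Jamal ∩ Hiro ∩ Noa: 08:45-16:30.
Jamal ∩ Hiro ∩ Noa ∩ Yuki: 09:15-16:30.
Jamal ∩ Hiro ∩ Noa ∩ Yuki ∩ Dana: 09:15-11:30, 11:45-13:15, 14:30-16:30.
Those are the intersection windows.
Summing the common windows: 135 + 90 + 120 = 345 minutes.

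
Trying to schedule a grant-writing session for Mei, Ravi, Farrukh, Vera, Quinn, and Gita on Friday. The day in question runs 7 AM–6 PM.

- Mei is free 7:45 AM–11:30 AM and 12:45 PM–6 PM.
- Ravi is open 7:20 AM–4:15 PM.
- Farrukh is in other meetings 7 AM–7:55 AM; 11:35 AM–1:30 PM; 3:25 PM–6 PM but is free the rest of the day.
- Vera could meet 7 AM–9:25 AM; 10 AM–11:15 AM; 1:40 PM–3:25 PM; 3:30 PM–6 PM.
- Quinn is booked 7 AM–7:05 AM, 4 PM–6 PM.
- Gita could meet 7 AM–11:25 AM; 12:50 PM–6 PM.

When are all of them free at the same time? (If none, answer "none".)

07:55-09:25, 10:00-11:15, 13:40-15:25

Mei free: 07:45-11:30, 12:45-18:00.
Ravi free: 07:20-16:15.
Farrukh free: 07:55-11:35, 13:30-15:25 (invert busy blocks within the working day).
Vera free: 07:00-09:25, 10:00-11:15, 13:40-15:25, 15:30-18:00.
Quinn free: 07:05-16:00 (invert busy blocks within the working day).
Gita free: 07:00-11:25, 12:50-18:00.
Mei ∩ Ravi: 07:45-11:30, 12:45-16:15.
Mei ∩ Ravi ∩ Farrukh: 07:55-11:30, 13:30-15:25.
Mei ∩ Ravi ∩ Farrukh ∩ Vera: 07:55-09:25, 10:00-11:15, 13:40-15:25.
Mei ∩ Ravi ∩ Farrukh ∩ Vera ∩ Quinn: 07:55-09:25, 10:00-11:15, 13:40-15:25.
Mei ∩ Ravi ∩ Farrukh ∩ Vera ∩ Quinn ∩ Gita: 07:55-09:25, 10:00-11:15, 13:40-15:25.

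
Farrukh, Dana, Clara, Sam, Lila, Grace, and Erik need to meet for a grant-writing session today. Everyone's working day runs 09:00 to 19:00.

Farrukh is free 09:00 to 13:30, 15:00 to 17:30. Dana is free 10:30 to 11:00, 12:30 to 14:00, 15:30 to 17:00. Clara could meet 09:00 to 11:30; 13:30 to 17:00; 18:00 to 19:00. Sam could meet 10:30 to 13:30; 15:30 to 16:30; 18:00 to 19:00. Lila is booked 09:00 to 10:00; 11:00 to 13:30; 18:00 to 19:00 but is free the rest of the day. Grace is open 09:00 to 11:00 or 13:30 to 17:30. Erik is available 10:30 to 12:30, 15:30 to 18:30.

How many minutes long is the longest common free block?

Farrukh free: 09:00-13:30, 15:00-17:30.
Dana free: 10:30-11:00, 12:30-14:00, 15:30-17:00.
Clara free: 09:00-11:30, 13:30-17:00, 18:00-19:00.
Sam free: 10:30-13:30, 15:30-16:30, 18:00-19:00.
Lila free: 10:00-11:00, 13:30-18:00 (invert busy blocks within the working day).
Grace free: 09:00-11:00, 13:30-17:30.
Erik free: 10:30-12:30, 15:30-18:30.
Farrukh ∩ Dana: 10:30-11:00, 12:30-13:30, 15:30-17:00.
Farrukh ∩ Dana ∩ Clara: 10:30-11:00, 15:30-17:00.
Farrukh ∩ Dana ∩ Clara ∩ Sam: 10:30-11:00, 15:30-16:30.
Farrukh ∩ Dana ∩ Clara ∩ Sam ∩ Lila: 10:30-11:00, 15:30-16:30.
Farrukh ∩ Dana ∩ Clara ∩ Sam ∩ Lila ∩ Grace: 10:30-11:00, 15:30-16:30.
Farrukh ∩ Dana ∩ Clara ∩ Sam ∩ Lila ∩ Grace ∩ Erik: 10:30-11:00, 15:30-16:30.
The longest is 15:30-16:30 at 60 minutes.

60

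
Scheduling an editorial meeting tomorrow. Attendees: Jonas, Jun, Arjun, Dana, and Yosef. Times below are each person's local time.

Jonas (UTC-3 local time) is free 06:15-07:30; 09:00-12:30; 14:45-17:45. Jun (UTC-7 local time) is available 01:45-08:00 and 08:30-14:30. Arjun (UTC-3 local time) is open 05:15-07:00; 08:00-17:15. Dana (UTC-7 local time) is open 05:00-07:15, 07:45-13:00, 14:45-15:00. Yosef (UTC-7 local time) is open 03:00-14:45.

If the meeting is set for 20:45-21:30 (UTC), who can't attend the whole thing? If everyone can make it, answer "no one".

Arjun, Dana, Jonas

Jonas in UTC: 09:15-10:30, 12:00-15:30, 17:45-20:45 (add 3h to convert from UTC-3).
Jun in UTC: 08:45-15:00, 15:30-21:30 (add 7h to convert from UTC-7).
Arjun in UTC: 08:15-10:00, 11:00-20:15 (add 3h to convert from UTC-3).
Dana in UTC: 12:00-14:15, 14:45-20:00, 21:45-22:00 (add 7h to convert from UTC-7).
Yosef in UTC: 10:00-21:45 (add 7h to convert from UTC-7).
Jonas: not fully free for 20:45-21:30. Jun: free for 20:45-21:30. Arjun: not fully free for 20:45-21:30. Dana: not fully free for 20:45-21:30. Yosef: free for 20:45-21:30.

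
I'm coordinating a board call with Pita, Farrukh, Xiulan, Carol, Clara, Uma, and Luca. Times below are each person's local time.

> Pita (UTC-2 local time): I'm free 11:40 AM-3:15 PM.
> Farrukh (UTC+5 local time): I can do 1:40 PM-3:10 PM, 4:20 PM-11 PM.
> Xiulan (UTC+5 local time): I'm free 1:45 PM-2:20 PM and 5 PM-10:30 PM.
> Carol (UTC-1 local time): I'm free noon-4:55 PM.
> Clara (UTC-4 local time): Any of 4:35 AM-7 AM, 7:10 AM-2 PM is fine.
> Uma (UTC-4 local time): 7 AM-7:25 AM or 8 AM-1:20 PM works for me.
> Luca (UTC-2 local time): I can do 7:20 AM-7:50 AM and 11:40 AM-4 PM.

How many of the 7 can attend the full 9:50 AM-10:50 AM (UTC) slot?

1

Pita in UTC: 13:40-17:15 (add 2h to convert from UTC-2).
Farrukh in UTC: 08:40-10:10, 11:20-18:00 (subtract 5h to convert from UTC+5).
Xiulan in UTC: 08:45-09:20, 12:00-17:30 (subtract 5h to convert from UTC+5).
Carol in UTC: 13:00-17:55 (add 1h to convert from UTC-1).
Clara in UTC: 08:35-11:00, 11:10-18:00 (add 4h to convert from UTC-4).
Uma in UTC: 11:00-11:25, 12:00-17:20 (add 4h to convert from UTC-4).
Luca in UTC: 09:20-09:50, 13:40-18:00 (add 2h to convert from UTC-2).
Clara can make the full 09:50-10:50 slot — that's 1.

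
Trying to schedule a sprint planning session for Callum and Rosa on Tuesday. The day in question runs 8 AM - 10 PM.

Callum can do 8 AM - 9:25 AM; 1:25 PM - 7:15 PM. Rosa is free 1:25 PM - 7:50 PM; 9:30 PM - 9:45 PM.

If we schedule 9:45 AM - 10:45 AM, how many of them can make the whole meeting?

0

nobody can make the full 09:45-10:45 slot — that's 0.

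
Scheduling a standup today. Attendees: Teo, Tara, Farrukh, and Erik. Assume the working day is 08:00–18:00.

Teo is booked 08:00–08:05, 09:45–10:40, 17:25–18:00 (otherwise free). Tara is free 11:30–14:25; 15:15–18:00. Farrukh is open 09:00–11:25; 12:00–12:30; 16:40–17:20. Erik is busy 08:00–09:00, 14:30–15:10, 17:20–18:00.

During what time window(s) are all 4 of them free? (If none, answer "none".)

12:00-12:30, 16:40-17:20

Teo free: 08:05-09:45, 10:40-17:25 (invert busy blocks within the working day).
Tara free: 11:30-14:25, 15:15-18:00.
Farrukh free: 09:00-11:25, 12:00-12:30, 16:40-17:20.
Erik free: 09:00-14:30, 15:10-17:20 (invert busy blocks within the working day).
Teo ∩ Tara: 11:30-14:25, 15:15-17:25.
Teo ∩ Tara ∩ Farrukh: 12:00-12:30, 16:40-17:20.
Teo ∩ Tara ∩ Farrukh ∩ Erik: 12:00-12:30, 16:40-17:20.
Those are the intersection windows.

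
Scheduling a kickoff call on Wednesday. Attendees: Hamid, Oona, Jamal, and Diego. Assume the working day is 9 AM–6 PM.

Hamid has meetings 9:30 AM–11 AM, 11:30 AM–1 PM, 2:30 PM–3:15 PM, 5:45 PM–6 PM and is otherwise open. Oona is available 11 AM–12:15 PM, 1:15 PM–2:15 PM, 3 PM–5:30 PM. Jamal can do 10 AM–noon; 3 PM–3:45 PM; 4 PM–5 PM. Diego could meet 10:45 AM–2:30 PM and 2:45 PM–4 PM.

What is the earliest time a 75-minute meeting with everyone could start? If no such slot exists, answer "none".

none

Hamid free: 09:00-09:30, 11:00-11:30, 13:00-14:30, 15:15-17:45 (invert busy blocks within the working day).
Oona free: 11:00-12:15, 13:15-14:15, 15:00-17:30.
Jamal free: 10:00-12:00, 15:00-15:45, 16:00-17:00.
Diego free: 10:45-14:30, 14:45-16:00.
Hamid ∩ Oona: 11:00-11:30, 13:15-14:15, 15:15-17:30.
Hamid ∩ Oona ∩ Jamal: 11:00-11:30, 15:15-15:45, 16:00-17:00.
Hamid ∩ Oona ∩ Jamal ∩ Diego: 11:00-11:30, 15:15-15:45.
So the common availability across everyone is 11:00-11:30, 15:15-15:45.
No common window is at least 75 minutes long.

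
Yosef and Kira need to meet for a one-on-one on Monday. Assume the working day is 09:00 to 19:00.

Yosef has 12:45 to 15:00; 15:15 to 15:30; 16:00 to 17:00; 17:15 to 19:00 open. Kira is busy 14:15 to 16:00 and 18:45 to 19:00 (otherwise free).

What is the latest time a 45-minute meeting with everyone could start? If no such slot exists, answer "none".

18:00

Yosef free: 12:45-15:00, 15:15-15:30, 16:00-17:00, 17:15-19:00.
Kira free: 09:00-14:15, 16:00-18:45 (invert busy blocks within the working day).
Yosef ∩ Kira: 12:45-14:15, 16:00-17:00, 17:15-18:45.
Those are the intersection windows.
The last common window of at least 45 minutes is 17:15-18:45; a 45-minute meeting can start as late as 18:00 and still end by 18:45.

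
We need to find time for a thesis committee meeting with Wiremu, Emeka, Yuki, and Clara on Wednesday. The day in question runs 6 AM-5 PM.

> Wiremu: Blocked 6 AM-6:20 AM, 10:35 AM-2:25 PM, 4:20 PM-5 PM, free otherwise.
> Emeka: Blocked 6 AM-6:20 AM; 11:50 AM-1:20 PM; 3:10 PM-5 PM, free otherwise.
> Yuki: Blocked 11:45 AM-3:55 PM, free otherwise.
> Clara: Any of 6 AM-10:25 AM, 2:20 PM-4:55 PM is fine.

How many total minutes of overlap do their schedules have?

245

Wiremu free: 06:20-10:35, 14:25-16:20 (invert busy blocks within the working day).
Emeka free: 06:20-11:50, 13:20-15:10 (invert busy blocks within the working day).
Yuki free: 06:00-11:45, 15:55-17:00 (invert busy blocks within the working day).
Clara free: 06:00-10:25, 14:20-16:55.
Wiremu ∩ Emeka: 06:20-10:35, 14:25-15:10.
Wiremu ∩ Emeka ∩ Yuki: 06:20-10:35.
Wiremu ∩ Emeka ∩ Yuki ∩ Clara: 06:20-10:25.
So the common availability across everyone is 06:20-10:25.
That's a single block of 245 minutes.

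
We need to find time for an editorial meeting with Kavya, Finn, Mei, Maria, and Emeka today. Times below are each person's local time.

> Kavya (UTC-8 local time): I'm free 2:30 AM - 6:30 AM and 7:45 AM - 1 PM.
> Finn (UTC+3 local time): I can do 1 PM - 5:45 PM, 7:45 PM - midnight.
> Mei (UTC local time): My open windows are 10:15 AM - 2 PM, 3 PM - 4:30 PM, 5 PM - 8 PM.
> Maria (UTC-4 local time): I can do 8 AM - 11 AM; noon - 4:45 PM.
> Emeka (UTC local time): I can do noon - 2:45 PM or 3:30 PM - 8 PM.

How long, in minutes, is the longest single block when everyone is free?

180

Kavya in UTC: 10:30-14:30, 15:45-21:00 (add 8h to convert from UTC-8).
Finn in UTC: 10:00-14:45, 16:45-21:00 (subtract 3h to convert from UTC+3).
Mei in UTC: 10:15-14:00, 15:00-16:30, 17:00-20:00.
Maria in UTC: 12:00-15:00, 16:00-20:45 (add 4h to convert from UTC-4).
Emeka in UTC: 12:00-14:45, 15:30-20:00.
Kavya ∩ Finn: 10:30-14:30, 16:45-21:00.
Kavya ∩ Finn ∩ Mei: 10:30-14:00, 17:00-20:00.
Kavya ∩ Finn ∩ Mei ∩ Maria: 12:00-14:00, 17:00-20:00.
Kavya ∩ Finn ∩ Mei ∩ Maria ∩ Emeka: 12:00-14:00, 17:00-20:00.
The longest is 17:00-20:00 at 180 minutes.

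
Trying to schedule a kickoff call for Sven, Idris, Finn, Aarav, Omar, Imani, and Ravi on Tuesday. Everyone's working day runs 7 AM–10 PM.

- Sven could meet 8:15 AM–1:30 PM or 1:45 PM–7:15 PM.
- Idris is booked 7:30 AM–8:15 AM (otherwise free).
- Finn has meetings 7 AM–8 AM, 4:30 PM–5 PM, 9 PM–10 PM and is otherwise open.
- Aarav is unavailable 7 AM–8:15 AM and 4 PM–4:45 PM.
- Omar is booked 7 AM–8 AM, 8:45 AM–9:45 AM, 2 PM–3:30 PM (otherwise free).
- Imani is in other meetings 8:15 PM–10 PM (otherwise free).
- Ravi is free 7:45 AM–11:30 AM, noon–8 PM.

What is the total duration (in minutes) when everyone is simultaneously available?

Sven free: 08:15-13:30, 13:45-19:15.
Idris free: 07:00-07:30, 08:15-22:00 (invert busy blocks within the working day).
Finn free: 08:00-16:30, 17:00-21:00 (invert busy blocks within the working day).
Aarav free: 08:15-16:00, 16:45-22:00 (invert busy blocks within the working day).
Omar free: 08:00-08:45, 09:45-14:00, 15:30-22:00 (invert busy blocks within the working day).
Imani free: 07:00-20:15 (invert busy blocks within the working day).
Ravi free: 07:45-11:30, 12:00-20:00.
Sven ∩ Idris: 08:15-13:30, 13:45-19:15.
Sven ∩ Idris ∩ Finn: 08:15-13:30, 13:45-16:30, 17:00-19:15.
Sven ∩ Idris ∩ Finn ∩ Aarav: 08:15-13:30, 13:45-16:00, 17:00-19:15.
Sven ∩ Idris ∩ Finn ∩ Aarav ∩ Omar: 08:15-08:45, 09:45-13:30, 13:45-14:00, 15:30-16:00, 17:00-19:15.
Sven ∩ Idris ∩ Finn ∩ Aarav ∩ Omar ∩ Imani: 08:15-08:45, 09:45-13:30, 13:45-14:00, 15:30-16:00, 17:00-19:15.
Sven ∩ Idris ∩ Finn ∩ Aarav ∩ Omar ∩ Imani ∩ Ravi: 08:15-08:45, 09:45-11:30, 12:00-13:30, 13:45-14:00, 15:30-16:00, 17:00-19:15.
Summing the common windows: 30 + 105 + 90 + 15 + 30 + 135 = 405 minutes.

405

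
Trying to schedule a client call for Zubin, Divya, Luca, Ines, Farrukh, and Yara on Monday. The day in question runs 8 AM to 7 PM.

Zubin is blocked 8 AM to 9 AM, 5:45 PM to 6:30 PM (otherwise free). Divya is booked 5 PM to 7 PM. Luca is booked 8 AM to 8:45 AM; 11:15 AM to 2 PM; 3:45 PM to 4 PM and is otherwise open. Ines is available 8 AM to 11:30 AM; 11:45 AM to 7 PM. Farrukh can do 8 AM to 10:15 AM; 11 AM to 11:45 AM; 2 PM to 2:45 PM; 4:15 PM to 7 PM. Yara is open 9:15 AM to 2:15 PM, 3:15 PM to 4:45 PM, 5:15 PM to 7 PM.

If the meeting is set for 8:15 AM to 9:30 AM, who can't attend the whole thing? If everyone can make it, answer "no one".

Zubin free: 09:00-17:45, 18:30-19:00 (invert busy blocks within the working day).
Divya free: 08:00-17:00 (invert busy blocks within the working day).
Luca free: 08:45-11:15, 14:00-15:45, 16:00-19:00 (invert busy blocks within the working day).
Ines free: 08:00-11:30, 11:45-19:00.
Farrukh free: 08:00-10:15, 11:00-11:45, 14:00-14:45, 16:15-19:00.
Yara free: 09:15-14:15, 15:15-16:45, 17:15-19:00.
Zubin: not fully free for 08:15-09:30. Divya: free for 08:15-09:30. Luca: not fully free for 08:15-09:30. Ines: free for 08:15-09:30. Farrukh: free for 08:15-09:30. Yara: not fully free for 08:15-09:30.

Luca, Yara, Zubin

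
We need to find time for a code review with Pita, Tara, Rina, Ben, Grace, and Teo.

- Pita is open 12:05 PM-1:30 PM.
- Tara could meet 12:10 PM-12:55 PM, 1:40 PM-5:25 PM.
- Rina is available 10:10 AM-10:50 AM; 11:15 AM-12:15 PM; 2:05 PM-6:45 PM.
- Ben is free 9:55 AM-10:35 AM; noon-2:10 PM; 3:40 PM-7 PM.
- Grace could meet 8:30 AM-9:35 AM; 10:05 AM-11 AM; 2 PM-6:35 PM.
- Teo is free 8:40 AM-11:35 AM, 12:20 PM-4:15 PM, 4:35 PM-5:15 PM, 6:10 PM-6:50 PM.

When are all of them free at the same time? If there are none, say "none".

none

Pita ∩ Tara: 12:10-12:55.
Pita ∩ Tara ∩ Rina: 12:10-12:15.
Pita ∩ Tara ∩ Rina ∩ Ben: 12:10-12:15.
Pita ∩ Tara ∩ Rina ∩ Ben ∩ Grace: ∅.
Pita ∩ Tara ∩ Rina ∩ Ben ∩ Grace ∩ Teo: ∅.
There is no time when everyone is free.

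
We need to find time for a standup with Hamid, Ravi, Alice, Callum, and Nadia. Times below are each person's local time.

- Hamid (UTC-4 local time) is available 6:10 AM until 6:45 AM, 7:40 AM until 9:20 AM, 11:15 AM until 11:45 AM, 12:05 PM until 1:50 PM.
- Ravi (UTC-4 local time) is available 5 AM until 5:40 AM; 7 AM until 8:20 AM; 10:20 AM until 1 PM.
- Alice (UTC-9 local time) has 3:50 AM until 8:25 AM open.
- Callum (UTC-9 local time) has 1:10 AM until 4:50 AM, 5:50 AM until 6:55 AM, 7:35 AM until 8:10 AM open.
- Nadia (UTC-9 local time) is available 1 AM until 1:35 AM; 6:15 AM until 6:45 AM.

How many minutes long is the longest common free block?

Hamid in UTC: 10:10-10:45, 11:40-13:20, 15:15-15:45, 16:05-17:50 (add 4h to convert from UTC-4).
Ravi in UTC: 09:00-09:40, 11:00-12:20, 14:20-17:00 (add 4h to convert from UTC-4).
Alice in UTC: 12:50-17:25 (add 9h to convert from UTC-9).
Callum in UTC: 10:10-13:50, 14:50-15:55, 16:35-17:10 (add 9h to convert from UTC-9).
Nadia in UTC: 10:00-10:35, 15:15-15:45 (add 9h to convert from UTC-9).
Hamid ∩ Ravi: 11:40-12:20, 15:15-15:45, 16:05-17:00.
Hamid ∩ Ravi ∩ Alice: 15:15-15:45, 16:05-17:00.
Hamid ∩ Ravi ∩ Alice ∩ Callum: 15:15-15:45, 16:35-17:00.
Hamid ∩ Ravi ∩ Alice ∩ Callum ∩ Nadia: 15:15-15:45.
The longest is 15:15-15:45 at 30 minutes.

30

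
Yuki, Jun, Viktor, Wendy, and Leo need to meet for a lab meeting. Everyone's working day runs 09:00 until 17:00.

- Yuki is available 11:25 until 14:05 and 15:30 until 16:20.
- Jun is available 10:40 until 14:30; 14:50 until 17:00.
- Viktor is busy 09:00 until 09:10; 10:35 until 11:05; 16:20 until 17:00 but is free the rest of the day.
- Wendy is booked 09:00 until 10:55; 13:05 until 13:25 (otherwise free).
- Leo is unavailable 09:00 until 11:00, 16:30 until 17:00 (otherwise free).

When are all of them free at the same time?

Yuki free: 11:25-14:05, 15:30-16:20.
Jun free: 10:40-14:30, 14:50-17:00.
Viktor free: 09:10-10:35, 11:05-16:20 (invert busy blocks within the working day).
Wendy free: 10:55-13:05, 13:25-17:00 (invert busy blocks within the working day).
Leo free: 11:00-16:30 (invert busy blocks within the working day).
Yuki ∩ Jun: 11:25-14:05, 15:30-16:20.
Yuki ∩ Jun ∩ Viktor: 11:25-14:05, 15:30-16:20.
Yuki ∩ Jun ∩ Viktor ∩ Wendy: 11:25-13:05, 13:25-14:05, 15:30-16:20.
Yuki ∩ Jun ∩ Viktor ∩ Wendy ∩ Leo: 11:25-13:05, 13:25-14:05, 15:30-16:20.
Those are the intersection windows.

11:25-13:05, 13:25-14:05, 15:30-16:20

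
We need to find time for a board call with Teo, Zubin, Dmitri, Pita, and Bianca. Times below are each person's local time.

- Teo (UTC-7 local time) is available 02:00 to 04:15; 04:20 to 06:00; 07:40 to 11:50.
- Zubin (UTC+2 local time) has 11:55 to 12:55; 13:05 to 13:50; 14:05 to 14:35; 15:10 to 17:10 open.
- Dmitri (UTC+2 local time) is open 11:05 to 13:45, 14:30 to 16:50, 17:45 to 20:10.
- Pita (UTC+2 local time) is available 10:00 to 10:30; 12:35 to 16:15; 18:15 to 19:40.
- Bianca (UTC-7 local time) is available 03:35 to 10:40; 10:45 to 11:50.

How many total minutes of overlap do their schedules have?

60

Teo in UTC: 09:00-11:15, 11:20-13:00, 14:40-18:50 (add 7h to convert from UTC-7).
Zubin in UTC: 09:55-10:55, 11:05-11:50, 12:05-12:35, 13:10-15:10 (subtract 2h to convert from UTC+2).
Dmitri in UTC: 09:05-11:45, 12:30-14:50, 15:45-18:10 (subtract 2h to convert from UTC+2).
Pita in UTC: 08:00-08:30, 10:35-14:15, 16:15-17:40 (subtract 2h to convert from UTC+2).
Bianca in UTC: 10:35-17:40, 17:45-18:50 (add 7h to convert from UTC-7).
Teo ∩ Zubin: 09:55-10:55, 11:05-11:15, 11:20-11:50, 12:05-12:35, 14:40-15:10.
Teo ∩ Zubin ∩ Dmitri: 09:55-10:55, 11:05-11:15, 11:20-11:45, 12:30-12:35, 14:40-14:50.
Teo ∩ Zubin ∩ Dmitri ∩ Pita: 10:35-10:55, 11:05-11:15, 11:20-11:45, 12:30-12:35.
Teo ∩ Zubin ∩ Dmitri ∩ Pita ∩ Bianca: 10:35-10:55, 11:05-11:15, 11:20-11:45, 12:30-12:35.
So the common availability across everyone is 10:35-10:55, 11:05-11:15, 11:20-11:45, 12:30-12:35.
Summing the common windows: 20 + 10 + 25 + 5 = 60 minutes.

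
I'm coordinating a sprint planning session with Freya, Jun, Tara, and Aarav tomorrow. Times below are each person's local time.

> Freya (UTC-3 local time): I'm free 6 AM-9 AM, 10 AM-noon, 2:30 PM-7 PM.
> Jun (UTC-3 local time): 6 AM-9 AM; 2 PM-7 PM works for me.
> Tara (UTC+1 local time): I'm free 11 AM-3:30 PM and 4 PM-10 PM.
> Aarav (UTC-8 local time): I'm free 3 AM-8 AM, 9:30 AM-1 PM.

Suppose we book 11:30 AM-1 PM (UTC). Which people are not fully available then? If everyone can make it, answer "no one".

Freya, Jun

Freya in UTC: 09:00-12:00, 13:00-15:00, 17:30-22:00 (add 3h to convert from UTC-3).
Jun in UTC: 09:00-12:00, 17:00-22:00 (add 3h to convert from UTC-3).
Tara in UTC: 10:00-14:30, 15:00-21:00 (subtract 1h to convert from UTC+1).
Aarav in UTC: 11:00-16:00, 17:30-21:00 (add 8h to convert from UTC-8).
Freya: not fully free for 11:30-13:00. Jun: not fully free for 11:30-13:00. Tara: free for 11:30-13:00. Aarav: free for 11:30-13:00.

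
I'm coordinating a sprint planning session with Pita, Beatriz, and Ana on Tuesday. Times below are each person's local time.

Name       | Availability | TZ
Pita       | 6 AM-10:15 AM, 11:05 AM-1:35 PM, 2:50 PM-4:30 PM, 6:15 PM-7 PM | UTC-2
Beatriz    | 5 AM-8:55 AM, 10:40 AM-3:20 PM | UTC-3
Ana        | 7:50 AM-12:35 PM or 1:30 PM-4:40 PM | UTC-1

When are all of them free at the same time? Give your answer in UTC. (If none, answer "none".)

08:50-11:55, 14:30-15:35, 16:50-17:40

Pita in UTC: 08:00-12:15, 13:05-15:35, 16:50-18:30, 20:15-21:00 (add 2h to convert from UTC-2).
Beatriz in UTC: 08:00-11:55, 13:40-18:20 (add 3h to convert from UTC-3).
Ana in UTC: 08:50-13:35, 14:30-17:40 (add 1h to convert from UTC-1).
Pita ∩ Beatriz: 08:00-11:55, 13:40-15:35, 16:50-18:20.
Pita ∩ Beatriz ∩ Ana: 08:50-11:55, 14:30-15:35, 16:50-17:40.
Those are the intersection windows.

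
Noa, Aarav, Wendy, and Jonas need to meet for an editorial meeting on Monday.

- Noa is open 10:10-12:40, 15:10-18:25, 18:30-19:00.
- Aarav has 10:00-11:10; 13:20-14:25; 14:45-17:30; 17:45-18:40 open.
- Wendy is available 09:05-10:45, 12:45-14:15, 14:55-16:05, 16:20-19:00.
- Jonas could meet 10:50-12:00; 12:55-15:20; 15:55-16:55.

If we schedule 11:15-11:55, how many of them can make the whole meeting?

2

Noa and Jonas can make the full 11:15-11:55 slot — that's 2.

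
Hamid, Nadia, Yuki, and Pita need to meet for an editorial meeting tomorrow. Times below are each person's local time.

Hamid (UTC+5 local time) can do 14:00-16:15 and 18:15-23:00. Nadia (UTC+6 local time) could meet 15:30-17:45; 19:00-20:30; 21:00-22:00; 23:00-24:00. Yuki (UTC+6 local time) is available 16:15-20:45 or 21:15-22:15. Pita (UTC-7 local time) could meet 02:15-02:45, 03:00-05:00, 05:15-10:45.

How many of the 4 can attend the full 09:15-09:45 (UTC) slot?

Hamid in UTC: 09:00-11:15, 13:15-18:00 (subtract 5h to convert from UTC+5).
Nadia in UTC: 09:30-11:45, 13:00-14:30, 15:00-16:00, 17:00-18:00 (subtract 6h to convert from UTC+6).
Yuki in UTC: 10:15-14:45, 15:15-16:15 (subtract 6h to convert from UTC+6).
Pita in UTC: 09:15-09:45, 10:00-12:00, 12:15-17:45 (add 7h to convert from UTC-7).
Hamid and Pita can make the full 09:15-09:45 slot — that's 2.

2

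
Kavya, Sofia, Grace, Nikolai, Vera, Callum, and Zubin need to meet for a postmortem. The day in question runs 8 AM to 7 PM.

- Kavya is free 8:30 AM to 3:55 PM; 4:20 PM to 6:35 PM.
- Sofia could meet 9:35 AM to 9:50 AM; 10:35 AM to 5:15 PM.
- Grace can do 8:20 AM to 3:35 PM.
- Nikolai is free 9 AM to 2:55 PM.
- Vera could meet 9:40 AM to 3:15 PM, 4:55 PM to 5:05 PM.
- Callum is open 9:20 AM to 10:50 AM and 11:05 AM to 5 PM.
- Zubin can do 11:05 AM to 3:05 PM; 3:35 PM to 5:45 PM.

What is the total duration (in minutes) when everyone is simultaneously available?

230

Kavya ∩ Sofia: 09:35-09:50, 10:35-15:55, 16:20-17:15.
Kavya ∩ Sofia ∩ Grace: 09:35-09:50, 10:35-15:35.
Kavya ∩ Sofia ∩ Grace ∩ Nikolai: 09:35-09:50, 10:35-14:55.
Kavya ∩ Sofia ∩ Grace ∩ Nikolai ∩ Vera: 09:40-09:50, 10:35-14:55.
Kavya ∩ Sofia ∩ Grace ∩ Nikolai ∩ Vera ∩ Callum: 09:40-09:50, 10:35-10:50, 11:05-14:55.
Kavya ∩ Sofia ∩ Grace ∩ Nikolai ∩ Vera ∩ Callum ∩ Zubin: 11:05-14:55.
Those are the intersection windows.
That's a single block of 230 minutes.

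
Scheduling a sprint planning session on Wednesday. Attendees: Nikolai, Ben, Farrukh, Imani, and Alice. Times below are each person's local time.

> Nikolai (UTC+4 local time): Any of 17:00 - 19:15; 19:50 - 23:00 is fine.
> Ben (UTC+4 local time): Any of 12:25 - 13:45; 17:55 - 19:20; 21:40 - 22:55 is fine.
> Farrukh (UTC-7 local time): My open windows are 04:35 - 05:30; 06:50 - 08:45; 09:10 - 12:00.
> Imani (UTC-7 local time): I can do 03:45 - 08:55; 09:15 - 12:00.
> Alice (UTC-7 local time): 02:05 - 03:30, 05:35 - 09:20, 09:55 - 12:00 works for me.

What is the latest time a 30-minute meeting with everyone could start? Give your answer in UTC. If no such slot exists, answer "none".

Nikolai in UTC: 13:00-15:15, 15:50-19:00 (subtract 4h to convert from UTC+4).
Ben in UTC: 08:25-09:45, 13:55-15:20, 17:40-18:55 (subtract 4h to convert from UTC+4).
Farrukh in UTC: 11:35-12:30, 13:50-15:45, 16:10-19:00 (add 7h to convert from UTC-7).
Imani in UTC: 10:45-15:55, 16:15-19:00 (add 7h to convert from UTC-7).
Alice in UTC: 09:05-10:30, 12:35-16:20, 16:55-19:00 (add 7h to convert from UTC-7).
Nikolai ∩ Ben: 13:55-15:15, 17:40-18:55.
Nikolai ∩ Ben ∩ Farrukh: 13:55-15:15, 17:40-18:55.
Nikolai ∩ Ben ∩ Farrukh ∩ Imani: 13:55-15:15, 17:40-18:55.
Nikolai ∩ Ben ∩ Farrukh ∩ Imani ∩ Alice: 13:55-15:15, 17:40-18:55.
The last common window of at least 30 minutes is 17:40-18:55; a 30-minute meeting can start as late as 18:25 and still end by 18:55.

18:25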